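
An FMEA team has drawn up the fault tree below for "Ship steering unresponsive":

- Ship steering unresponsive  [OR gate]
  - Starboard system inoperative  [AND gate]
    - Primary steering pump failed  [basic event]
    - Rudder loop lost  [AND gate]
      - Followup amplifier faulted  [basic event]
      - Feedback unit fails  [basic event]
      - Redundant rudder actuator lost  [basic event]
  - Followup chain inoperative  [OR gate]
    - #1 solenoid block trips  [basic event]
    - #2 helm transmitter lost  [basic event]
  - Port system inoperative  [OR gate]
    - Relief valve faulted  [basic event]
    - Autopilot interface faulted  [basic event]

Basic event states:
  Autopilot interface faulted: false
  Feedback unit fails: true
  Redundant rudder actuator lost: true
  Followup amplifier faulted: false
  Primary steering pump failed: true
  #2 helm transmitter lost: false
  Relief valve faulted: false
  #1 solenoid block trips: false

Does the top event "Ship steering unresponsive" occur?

No

Rudder loop lost [AND]: Followup amplifier faulted=not, Feedback unit fails=occurs, Redundant rudder actuator lost=occurs → not all inputs occur → does not occur.
Starboard system inoperative [AND]: Primary steering pump failed=occurs, Rudder loop lost=not → not all inputs occur → does not occur.
Followup chain inoperative [OR]: #1 solenoid block trips=not, #2 helm transmitter lost=not → no input occurs → does not occur.
Port system inoperative [OR]: Relief valve faulted=not, Autopilot interface faulted=not → no input occurs → does not occur.
Ship steering unresponsive [OR]: Starboard system inoperative=not, Followup chain inoperative=not, Port system inoperative=not → no input occurs → does not occur.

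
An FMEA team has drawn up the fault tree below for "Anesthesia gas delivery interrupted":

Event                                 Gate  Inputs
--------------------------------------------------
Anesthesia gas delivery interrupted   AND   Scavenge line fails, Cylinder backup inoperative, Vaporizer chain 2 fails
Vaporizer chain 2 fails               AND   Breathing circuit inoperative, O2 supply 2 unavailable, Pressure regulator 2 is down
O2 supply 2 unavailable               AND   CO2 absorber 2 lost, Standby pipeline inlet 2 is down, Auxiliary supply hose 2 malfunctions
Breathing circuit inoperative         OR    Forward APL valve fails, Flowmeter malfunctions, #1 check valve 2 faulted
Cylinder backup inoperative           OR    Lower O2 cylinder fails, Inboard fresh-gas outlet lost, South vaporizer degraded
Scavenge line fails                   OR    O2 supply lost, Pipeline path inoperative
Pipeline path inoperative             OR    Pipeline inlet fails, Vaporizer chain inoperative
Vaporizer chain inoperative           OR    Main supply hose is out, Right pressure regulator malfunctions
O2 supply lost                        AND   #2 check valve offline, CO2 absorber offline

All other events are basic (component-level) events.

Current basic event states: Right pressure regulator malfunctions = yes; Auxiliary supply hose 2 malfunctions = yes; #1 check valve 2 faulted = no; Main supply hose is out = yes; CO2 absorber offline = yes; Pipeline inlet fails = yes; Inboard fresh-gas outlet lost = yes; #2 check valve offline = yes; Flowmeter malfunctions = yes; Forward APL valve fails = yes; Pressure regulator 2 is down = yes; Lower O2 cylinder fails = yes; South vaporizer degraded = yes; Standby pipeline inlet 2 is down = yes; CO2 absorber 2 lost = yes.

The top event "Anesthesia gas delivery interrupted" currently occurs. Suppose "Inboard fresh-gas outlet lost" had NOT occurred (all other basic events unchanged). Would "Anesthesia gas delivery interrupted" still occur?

Counterfactual: set "Inboard fresh-gas outlet lost" to not occurred.
O2 supply lost [AND]: #2 check valve offline=occurs, CO2 absorber offline=occurs → all inputs occur → occurs.
Vaporizer chain inoperative [OR]: Main supply hose is out=occurs, Right pressure regulator malfunctions=occurs → at least one input occurs → occurs.
Pipeline path inoperative [OR]: Pipeline inlet fails=occurs, Vaporizer chain inoperative=occurs → at least one input occurs → occurs.
Scavenge line fails [OR]: O2 supply lost=occurs, Pipeline path inoperative=occurs → at least one input occurs → occurs.
Cylinder backup inoperative [OR]: Lower O2 cylinder fails=occurs, Inboard fresh-gas outlet lost=not, South vaporizer degraded=occurs → at least one input occurs → occurs.
Breathing circuit inoperative [OR]: Forward APL valve fails=occurs, Flowmeter malfunctions=occurs, #1 check valve 2 faulted=not → at least one input occurs → occurs.
O2 supply 2 unavailable [AND]: CO2 absorber 2 lost=occurs, Standby pipeline inlet 2 is down=occurs, Auxiliary supply hose 2 malfunctions=occurs → all inputs occur → occurs.
Vaporizer chain 2 fails [AND]: Breathing circuit inoperative=occurs, O2 supply 2 unavailable=occurs, Pressure regulator 2 is down=occurs → all inputs occur → occurs.
Anesthesia gas delivery interrupted [AND]: Scavenge line fails=occurs, Cylinder backup inoperative=occurs, Vaporizer chain 2 fails=occurs → all inputs occur → occurs.

Yes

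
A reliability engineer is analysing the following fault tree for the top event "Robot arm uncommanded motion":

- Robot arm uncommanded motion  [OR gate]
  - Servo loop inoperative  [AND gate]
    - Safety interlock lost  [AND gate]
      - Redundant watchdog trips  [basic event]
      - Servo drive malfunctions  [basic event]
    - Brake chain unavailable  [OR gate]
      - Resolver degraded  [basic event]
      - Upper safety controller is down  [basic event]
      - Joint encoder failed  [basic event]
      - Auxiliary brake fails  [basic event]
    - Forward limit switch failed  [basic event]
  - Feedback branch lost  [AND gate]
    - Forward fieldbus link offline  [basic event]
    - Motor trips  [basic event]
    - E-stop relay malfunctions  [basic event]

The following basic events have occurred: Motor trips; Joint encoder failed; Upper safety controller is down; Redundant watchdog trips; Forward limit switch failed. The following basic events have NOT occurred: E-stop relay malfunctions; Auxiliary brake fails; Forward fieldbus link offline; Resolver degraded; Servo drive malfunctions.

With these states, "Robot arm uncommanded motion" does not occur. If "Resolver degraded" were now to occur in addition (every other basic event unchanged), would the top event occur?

Counterfactual: set "Resolver degraded" to occurred.
Safety interlock lost [AND]: Redundant watchdog trips=occurs, Servo drive malfunctions=not → not all inputs occur → does not occur.
Brake chain unavailable [OR]: Resolver degraded=occurs, Upper safety controller is down=occurs, Joint encoder failed=occurs, Auxiliary brake fails=not → at least one input occurs → occurs.
Servo loop inoperative [AND]: Safety interlock lost=not, Brake chain unavailable=occurs, Forward limit switch failed=occurs → not all inputs occur → does not occur.
Feedback branch lost [AND]: Forward fieldbus link offline=not, Motor trips=occurs, E-stop relay malfunctions=not → not all inputs occur → does not occur.
Robot arm uncommanded motion [OR]: Servo loop inoperative=not, Feedback branch lost=not → no input occurs → does not occur.

No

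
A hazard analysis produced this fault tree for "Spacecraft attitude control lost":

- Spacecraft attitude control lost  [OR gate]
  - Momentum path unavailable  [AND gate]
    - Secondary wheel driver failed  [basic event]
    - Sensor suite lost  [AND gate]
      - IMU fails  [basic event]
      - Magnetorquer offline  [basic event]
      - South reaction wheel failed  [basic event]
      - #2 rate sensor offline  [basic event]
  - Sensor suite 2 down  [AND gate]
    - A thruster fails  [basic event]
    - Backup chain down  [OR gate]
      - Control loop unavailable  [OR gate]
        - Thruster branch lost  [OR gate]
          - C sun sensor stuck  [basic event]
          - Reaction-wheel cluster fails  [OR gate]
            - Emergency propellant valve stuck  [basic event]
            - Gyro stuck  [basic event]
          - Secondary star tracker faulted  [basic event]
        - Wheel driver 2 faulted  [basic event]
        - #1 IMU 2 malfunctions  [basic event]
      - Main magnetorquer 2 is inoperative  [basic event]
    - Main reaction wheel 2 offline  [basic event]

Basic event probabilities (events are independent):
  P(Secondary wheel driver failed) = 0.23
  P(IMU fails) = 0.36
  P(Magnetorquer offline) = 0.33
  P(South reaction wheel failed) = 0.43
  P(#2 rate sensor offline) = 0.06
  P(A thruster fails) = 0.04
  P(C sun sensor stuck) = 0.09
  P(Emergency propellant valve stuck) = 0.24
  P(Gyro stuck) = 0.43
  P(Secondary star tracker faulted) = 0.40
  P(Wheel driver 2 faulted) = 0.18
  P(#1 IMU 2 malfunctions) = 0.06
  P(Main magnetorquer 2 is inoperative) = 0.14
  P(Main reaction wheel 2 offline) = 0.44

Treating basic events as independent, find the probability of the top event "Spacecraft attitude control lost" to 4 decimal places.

0.0155

P(Sensor suite lost) [AND] = 0.36 × 0.33 × 0.43 × 0.06 = 0.003065
P(Momentum path unavailable) [AND] = 0.23 × 0.003065 = 0.000705
P(Reaction-wheel cluster fails) [OR] = 1 − (1−0.24) × (1−0.43) = 0.566800
P(Thruster branch lost) [OR] = 1 − (1−0.09) × (1−0.566800) × (1−0.40) = 0.763473
P(Control loop unavailable) [OR] = 1 − (1−0.763473) × (1−0.18) × (1−0.06) = 0.817685
P(Backup chain down) [OR] = 1 − (1−0.817685) × (1−0.14) = 0.843209
P(Sensor suite 2 down) [AND] = 0.04 × 0.843209 × 0.44 = 0.014840
P(Spacecraft attitude control lost) [OR] = 1 − (1−0.000705) × (1−0.014840) = 0.015535
Rounded to 4 decimal places: P(Spacecraft attitude control lost) ≈ 0.0155.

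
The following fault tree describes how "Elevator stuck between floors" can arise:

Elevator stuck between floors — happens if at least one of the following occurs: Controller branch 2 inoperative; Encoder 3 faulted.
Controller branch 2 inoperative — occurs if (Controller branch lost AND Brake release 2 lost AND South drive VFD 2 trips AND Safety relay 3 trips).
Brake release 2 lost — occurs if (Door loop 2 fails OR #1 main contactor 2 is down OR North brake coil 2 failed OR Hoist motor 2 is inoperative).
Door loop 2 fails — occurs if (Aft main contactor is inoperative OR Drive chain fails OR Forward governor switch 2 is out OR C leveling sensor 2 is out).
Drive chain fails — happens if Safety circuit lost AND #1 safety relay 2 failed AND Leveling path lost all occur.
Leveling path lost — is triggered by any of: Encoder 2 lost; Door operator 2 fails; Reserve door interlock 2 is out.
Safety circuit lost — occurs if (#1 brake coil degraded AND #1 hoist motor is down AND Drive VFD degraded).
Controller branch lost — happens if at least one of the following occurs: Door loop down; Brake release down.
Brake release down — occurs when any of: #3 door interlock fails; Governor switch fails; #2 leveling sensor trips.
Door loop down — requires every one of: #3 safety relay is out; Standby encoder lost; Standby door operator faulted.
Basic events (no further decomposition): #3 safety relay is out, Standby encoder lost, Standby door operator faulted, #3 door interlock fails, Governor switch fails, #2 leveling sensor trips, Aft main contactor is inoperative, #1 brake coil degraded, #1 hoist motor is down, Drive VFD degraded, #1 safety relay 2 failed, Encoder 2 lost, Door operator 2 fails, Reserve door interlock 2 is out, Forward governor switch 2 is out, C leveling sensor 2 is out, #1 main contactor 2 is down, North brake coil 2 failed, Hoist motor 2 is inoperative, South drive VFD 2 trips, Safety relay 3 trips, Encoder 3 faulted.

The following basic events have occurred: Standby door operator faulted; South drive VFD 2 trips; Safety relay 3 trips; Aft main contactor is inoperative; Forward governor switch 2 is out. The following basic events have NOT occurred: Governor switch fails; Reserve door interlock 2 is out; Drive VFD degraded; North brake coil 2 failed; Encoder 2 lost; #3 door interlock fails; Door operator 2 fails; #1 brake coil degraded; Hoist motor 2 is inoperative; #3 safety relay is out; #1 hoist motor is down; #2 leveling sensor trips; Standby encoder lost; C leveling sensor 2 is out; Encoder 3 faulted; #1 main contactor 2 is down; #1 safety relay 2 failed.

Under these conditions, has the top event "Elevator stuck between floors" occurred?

Door loop down [AND]: #3 safety relay is out=not, Standby encoder lost=not, Standby door operator faulted=occurs → not all inputs occur → does not occur.
Brake release down [OR]: #3 door interlock fails=not, Governor switch fails=not, #2 leveling sensor trips=not → no input occurs → does not occur.
Controller branch lost [OR]: Door loop down=not, Brake release down=not → no input occurs → does not occur.
Safety circuit lost [AND]: #1 brake coil degraded=not, #1 hoist motor is down=not, Drive VFD degraded=not → not all inputs occur → does not occur.
Leveling path lost [OR]: Encoder 2 lost=not, Door operator 2 fails=not, Reserve door interlock 2 is out=not → no input occurs → does not occur.
Drive chain fails [AND]: Safety circuit lost=not, #1 safety relay 2 failed=not, Leveling path lost=not → not all inputs occur → does not occur.
Door loop 2 fails [OR]: Aft main contactor is inoperative=occurs, Drive chain fails=not, Forward governor switch 2 is out=occurs, C leveling sensor 2 is out=not → at least one input occurs → occurs.
Brake release 2 lost [OR]: Door loop 2 fails=occurs, #1 main contactor 2 is down=not, North brake coil 2 failed=not, Hoist motor 2 is inoperative=not → at least one input occurs → occurs.
Controller branch 2 inoperative [AND]: Controller branch lost=not, Brake release 2 lost=occurs, South drive VFD 2 trips=occurs, Safety relay 3 trips=occurs → not all inputs occur → does not occur.
Elevator stuck between floors [OR]: Controller branch 2 inoperative=not, Encoder 3 faulted=not → no input occurs → does not occur.

No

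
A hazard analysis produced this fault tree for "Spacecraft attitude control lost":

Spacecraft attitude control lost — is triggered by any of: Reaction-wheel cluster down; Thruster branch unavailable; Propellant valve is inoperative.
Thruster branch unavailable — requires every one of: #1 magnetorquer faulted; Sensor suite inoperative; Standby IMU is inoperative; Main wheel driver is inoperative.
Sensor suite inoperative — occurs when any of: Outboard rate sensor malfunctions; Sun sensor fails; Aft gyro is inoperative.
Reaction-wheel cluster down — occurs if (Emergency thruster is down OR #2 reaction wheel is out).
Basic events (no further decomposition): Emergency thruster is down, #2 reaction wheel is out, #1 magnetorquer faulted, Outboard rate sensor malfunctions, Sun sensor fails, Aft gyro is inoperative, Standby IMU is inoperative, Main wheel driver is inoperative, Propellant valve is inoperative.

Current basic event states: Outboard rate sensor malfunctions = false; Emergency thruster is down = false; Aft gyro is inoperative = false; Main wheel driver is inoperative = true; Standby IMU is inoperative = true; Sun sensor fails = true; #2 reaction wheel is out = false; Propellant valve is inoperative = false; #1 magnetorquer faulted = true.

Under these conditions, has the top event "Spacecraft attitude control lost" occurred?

Reaction-wheel cluster down [OR]: Emergency thruster is down=not, #2 reaction wheel is out=not → no input occurs → does not occur.
Sensor suite inoperative [OR]: Outboard rate sensor malfunctions=not, Sun sensor fails=occurs, Aft gyro is inoperative=not → at least one input occurs → occurs.
Thruster branch unavailable [AND]: #1 magnetorquer faulted=occurs, Sensor suite inoperative=occurs, Standby IMU is inoperative=occurs, Main wheel driver is inoperative=occurs → all inputs occur → occurs.
Spacecraft attitude control lost [OR]: Reaction-wheel cluster down=not, Thruster branch unavailable=occurs, Propellant valve is inoperative=not → at least one input occurs → occurs.

Yes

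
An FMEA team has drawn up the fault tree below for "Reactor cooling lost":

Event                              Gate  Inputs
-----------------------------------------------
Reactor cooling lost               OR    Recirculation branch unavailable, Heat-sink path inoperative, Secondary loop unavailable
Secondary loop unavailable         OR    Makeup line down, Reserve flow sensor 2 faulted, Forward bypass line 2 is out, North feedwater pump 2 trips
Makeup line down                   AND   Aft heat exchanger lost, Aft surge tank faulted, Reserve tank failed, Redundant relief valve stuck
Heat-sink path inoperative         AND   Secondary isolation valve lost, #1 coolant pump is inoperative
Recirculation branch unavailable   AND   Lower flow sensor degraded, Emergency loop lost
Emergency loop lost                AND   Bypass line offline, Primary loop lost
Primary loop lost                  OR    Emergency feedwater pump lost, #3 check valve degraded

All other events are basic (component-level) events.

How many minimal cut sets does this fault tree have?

Primary loop lost [OR]: union of children's cut sets → 2 cut set(s).
Emergency loop lost [AND]: one cut set from each child combined → 1 × 2 = 2 cut set(s).
Recirculation branch unavailable [AND]: one cut set from each child combined → 1 × 2 = 2 cut set(s).
Heat-sink path inoperative [AND]: one cut set from each child combined → 1 × 1 = 1 cut set(s).
Makeup line down [AND]: one cut set from each child combined → 1 × 1 × 1 × 1 = 1 cut set(s).
Secondary loop unavailable [OR]: union of children's cut sets → 4 cut set(s).
Reactor cooling lost [OR]: union of children's cut sets → 7 cut set(s).
Minimal cut sets: {Bypass line offline, Emergency feedwater pump lost, Lower flow sensor degraded}; {#3 check valve degraded, Bypass line offline, Lower flow sensor degraded}; {#1 coolant pump is inoperative, Secondary isolation valve lost}; {Aft heat exchanger lost, Aft surge tank faulted, Redundant relief valve stuck, Reserve tank failed}; {Reserve flow sensor 2 faulted}; {Forward bypass line 2 is out}; {North feedwater pump 2 trips}.

7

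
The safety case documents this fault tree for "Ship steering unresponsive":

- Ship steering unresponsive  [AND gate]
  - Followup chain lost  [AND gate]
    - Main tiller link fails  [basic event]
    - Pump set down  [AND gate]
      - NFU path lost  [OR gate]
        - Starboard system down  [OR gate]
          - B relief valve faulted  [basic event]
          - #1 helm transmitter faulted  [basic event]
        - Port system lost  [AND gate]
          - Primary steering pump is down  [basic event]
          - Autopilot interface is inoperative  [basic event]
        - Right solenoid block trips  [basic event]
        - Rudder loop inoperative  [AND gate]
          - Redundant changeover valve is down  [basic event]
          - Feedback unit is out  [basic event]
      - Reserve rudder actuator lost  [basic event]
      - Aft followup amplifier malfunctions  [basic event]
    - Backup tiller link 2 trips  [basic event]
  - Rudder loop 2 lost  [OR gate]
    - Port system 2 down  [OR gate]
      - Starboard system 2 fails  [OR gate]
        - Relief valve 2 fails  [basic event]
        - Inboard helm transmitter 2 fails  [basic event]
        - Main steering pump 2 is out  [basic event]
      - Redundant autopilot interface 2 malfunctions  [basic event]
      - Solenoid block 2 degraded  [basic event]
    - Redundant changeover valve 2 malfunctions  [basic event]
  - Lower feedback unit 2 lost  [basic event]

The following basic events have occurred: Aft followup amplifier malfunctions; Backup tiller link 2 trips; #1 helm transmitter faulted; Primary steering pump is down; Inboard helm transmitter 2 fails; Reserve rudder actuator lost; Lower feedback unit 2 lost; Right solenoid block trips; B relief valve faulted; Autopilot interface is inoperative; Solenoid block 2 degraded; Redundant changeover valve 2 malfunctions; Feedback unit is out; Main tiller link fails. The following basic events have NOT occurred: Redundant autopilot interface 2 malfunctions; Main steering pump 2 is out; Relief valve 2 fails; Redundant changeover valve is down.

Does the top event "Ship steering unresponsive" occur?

Yes

Starboard system down [OR]: B relief valve faulted=occurs, #1 helm transmitter faulted=occurs → at least one input occurs → occurs.
Port system lost [AND]: Primary steering pump is down=occurs, Autopilot interface is inoperative=occurs → all inputs occur → occurs.
Rudder loop inoperative [AND]: Redundant changeover valve is down=not, Feedback unit is out=occurs → not all inputs occur → does not occur.
NFU path lost [OR]: Starboard system down=occurs, Port system lost=occurs, Right solenoid block trips=occurs, Rudder loop inoperative=not → at least one input occurs → occurs.
Pump set down [AND]: NFU path lost=occurs, Reserve rudder actuator lost=occurs, Aft followup amplifier malfunctions=occurs → all inputs occur → occurs.
Followup chain lost [AND]: Main tiller link fails=occurs, Pump set down=occurs, Backup tiller link 2 trips=occurs → all inputs occur → occurs.
Starboard system 2 fails [OR]: Relief valve 2 fails=not, Inboard helm transmitter 2 fails=occurs, Main steering pump 2 is out=not → at least one input occurs → occurs.
Port system 2 down [OR]: Starboard system 2 fails=occurs, Redundant autopilot interface 2 malfunctions=not, Solenoid block 2 degraded=occurs → at least one input occurs → occurs.
Rudder loop 2 lost [OR]: Port system 2 down=occurs, Redundant changeover valve 2 malfunctions=occurs → at least one input occurs → occurs.
Ship steering unresponsive [AND]: Followup chain lost=occurs, Rudder loop 2 lost=occurs, Lower feedback unit 2 lost=occurs → all inputs occur → occurs.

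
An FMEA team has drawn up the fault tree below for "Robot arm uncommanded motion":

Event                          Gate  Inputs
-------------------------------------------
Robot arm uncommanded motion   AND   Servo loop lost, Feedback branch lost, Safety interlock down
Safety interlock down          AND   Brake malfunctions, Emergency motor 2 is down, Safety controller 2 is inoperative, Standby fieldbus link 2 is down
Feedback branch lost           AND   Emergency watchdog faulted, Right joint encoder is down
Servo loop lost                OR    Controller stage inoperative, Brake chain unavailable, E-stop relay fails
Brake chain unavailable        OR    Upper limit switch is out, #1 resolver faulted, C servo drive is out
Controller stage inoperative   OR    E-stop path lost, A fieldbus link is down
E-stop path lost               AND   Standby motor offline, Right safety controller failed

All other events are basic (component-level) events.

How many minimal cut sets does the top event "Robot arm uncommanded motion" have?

6

E-stop path lost [AND]: one cut set from each child combined → 1 × 1 = 1 cut set(s).
Controller stage inoperative [OR]: union of children's cut sets → 2 cut set(s).
Brake chain unavailable [OR]: union of children's cut sets → 3 cut set(s).
Servo loop lost [OR]: union of children's cut sets → 6 cut set(s).
Feedback branch lost [AND]: one cut set from each child combined → 1 × 1 = 1 cut set(s).
Safety interlock down [AND]: one cut set from each child combined → 1 × 1 × 1 × 1 = 1 cut set(s).
Robot arm uncommanded motion [AND]: one cut set from each child combined → 6 × 1 × 1 = 6 cut set(s).
Minimal cut sets: {Brake malfunctions, Emergency motor 2 is down, Emergency watchdog faulted, Right joint encoder is down, Right safety controller failed, Safety controller 2 is inoperative, Standby fieldbus link 2 is down, Standby motor offline}; {A fieldbus link is down, Brake malfunctions, Emergency motor 2 is down, Emergency watchdog faulted, Right joint encoder is down, Safety controller 2 is inoperative, Standby fieldbus link 2 is down}; {Brake malfunctions, Emergency motor 2 is down, Emergency watchdog faulted, Right joint encoder is down, Safety controller 2 is inoperative, Standby fieldbus link 2 is down, Upper limit switch is out}; {#1 resolver faulted, Brake malfunctions, Emergency motor 2 is down, Emergency watchdog faulted, Right joint encoder is down, Safety controller 2 is inoperative, Standby fieldbus link 2 is down}; {Brake malfunctions, C servo drive is out, Emergency motor 2 is down, Emergency watchdog faulted, Right joint encoder is down, Safety controller 2 is inoperative, Standby fieldbus link 2 is down}; {Brake malfunctions, E-stop relay fails, Emergency motor 2 is down, Emergency watchdog faulted, Right joint encoder is down, Safety controller 2 is inoperative, Standby fieldbus link 2 is down}.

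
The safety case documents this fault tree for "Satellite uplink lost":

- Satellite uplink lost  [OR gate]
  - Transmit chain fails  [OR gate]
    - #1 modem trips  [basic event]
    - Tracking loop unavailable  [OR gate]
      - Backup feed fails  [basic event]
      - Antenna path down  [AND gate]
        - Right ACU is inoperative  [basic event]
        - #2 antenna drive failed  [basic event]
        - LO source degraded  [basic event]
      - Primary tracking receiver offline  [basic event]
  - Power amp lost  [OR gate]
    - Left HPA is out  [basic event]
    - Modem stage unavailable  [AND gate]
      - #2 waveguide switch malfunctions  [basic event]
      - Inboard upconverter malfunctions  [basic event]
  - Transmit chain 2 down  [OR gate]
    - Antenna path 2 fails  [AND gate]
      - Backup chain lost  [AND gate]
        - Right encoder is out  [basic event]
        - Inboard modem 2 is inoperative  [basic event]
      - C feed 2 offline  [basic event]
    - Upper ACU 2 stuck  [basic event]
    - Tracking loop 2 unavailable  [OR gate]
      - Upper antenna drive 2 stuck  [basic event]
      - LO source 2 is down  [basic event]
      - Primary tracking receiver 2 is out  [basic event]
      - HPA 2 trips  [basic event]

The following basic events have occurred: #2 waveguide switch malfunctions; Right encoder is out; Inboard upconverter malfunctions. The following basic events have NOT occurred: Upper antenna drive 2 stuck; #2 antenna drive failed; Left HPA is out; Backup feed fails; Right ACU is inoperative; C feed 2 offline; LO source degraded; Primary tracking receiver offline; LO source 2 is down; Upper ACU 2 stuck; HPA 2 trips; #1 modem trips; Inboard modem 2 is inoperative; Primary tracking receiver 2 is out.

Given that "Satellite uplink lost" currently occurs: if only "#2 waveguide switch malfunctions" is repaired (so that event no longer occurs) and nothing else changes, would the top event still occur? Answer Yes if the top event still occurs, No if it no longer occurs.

No

Counterfactual: set "#2 waveguide switch malfunctions" to not occurred.
Antenna path down [AND]: Right ACU is inoperative=not, #2 antenna drive failed=not, LO source degraded=not → not all inputs occur → does not occur.
Tracking loop unavailable [OR]: Backup feed fails=not, Antenna path down=not, Primary tracking receiver offline=not → no input occurs → does not occur.
Transmit chain fails [OR]: #1 modem trips=not, Tracking loop unavailable=not → no input occurs → does not occur.
Modem stage unavailable [AND]: #2 waveguide switch malfunctions=not, Inboard upconverter malfunctions=occurs → not all inputs occur → does not occur.
Power amp lost [OR]: Left HPA is out=not, Modem stage unavailable=not → no input occurs → does not occur.
Backup chain lost [AND]: Right encoder is out=occurs, Inboard modem 2 is inoperative=not → not all inputs occur → does not occur.
Antenna path 2 fails [AND]: Backup chain lost=not, C feed 2 offline=not → not all inputs occur → does not occur.
Tracking loop 2 unavailable [OR]: Upper antenna drive 2 stuck=not, LO source 2 is down=not, Primary tracking receiver 2 is out=not, HPA 2 trips=not → no input occurs → does not occur.
Transmit chain 2 down [OR]: Antenna path 2 fails=not, Upper ACU 2 stuck=not, Tracking loop 2 unavailable=not → no input occurs → does not occur.
Satellite uplink lost [OR]: Transmit chain fails=not, Power amp lost=not, Transmit chain 2 down=not → no input occurs → does not occur.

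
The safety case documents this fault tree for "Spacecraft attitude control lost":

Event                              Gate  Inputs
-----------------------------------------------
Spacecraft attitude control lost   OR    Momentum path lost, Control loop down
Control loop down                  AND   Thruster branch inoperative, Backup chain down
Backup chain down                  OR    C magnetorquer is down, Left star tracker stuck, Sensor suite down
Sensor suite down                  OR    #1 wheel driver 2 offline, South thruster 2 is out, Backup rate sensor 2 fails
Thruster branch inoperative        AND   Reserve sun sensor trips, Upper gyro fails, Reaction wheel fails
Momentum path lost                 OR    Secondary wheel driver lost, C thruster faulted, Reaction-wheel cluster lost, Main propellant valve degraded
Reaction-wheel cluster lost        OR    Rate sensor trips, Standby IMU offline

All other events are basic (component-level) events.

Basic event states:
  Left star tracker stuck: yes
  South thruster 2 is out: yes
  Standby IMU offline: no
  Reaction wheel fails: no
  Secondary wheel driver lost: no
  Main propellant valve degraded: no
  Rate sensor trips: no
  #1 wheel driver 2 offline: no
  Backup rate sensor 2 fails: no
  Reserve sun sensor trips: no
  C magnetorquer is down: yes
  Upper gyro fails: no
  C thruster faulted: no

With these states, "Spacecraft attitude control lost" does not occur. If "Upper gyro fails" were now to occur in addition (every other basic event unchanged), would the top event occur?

Counterfactual: set "Upper gyro fails" to occurred.
Reaction-wheel cluster lost [OR]: Rate sensor trips=not, Standby IMU offline=not → no input occurs → does not occur.
Momentum path lost [OR]: Secondary wheel driver lost=not, C thruster faulted=not, Reaction-wheel cluster lost=not, Main propellant valve degraded=not → no input occurs → does not occur.
Thruster branch inoperative [AND]: Reserve sun sensor trips=not, Upper gyro fails=occurs, Reaction wheel fails=not → not all inputs occur → does not occur.
Sensor suite down [OR]: #1 wheel driver 2 offline=not, South thruster 2 is out=occurs, Backup rate sensor 2 fails=not → at least one input occurs → occurs.
Backup chain down [OR]: C magnetorquer is down=occurs, Left star tracker stuck=occurs, Sensor suite down=occurs → at least one input occurs → occurs.
Control loop down [AND]: Thruster branch inoperative=not, Backup chain down=occurs → not all inputs occur → does not occur.
Spacecraft attitude control lost [OR]: Momentum path lost=not, Control loop down=not → no input occurs → does not occur.

No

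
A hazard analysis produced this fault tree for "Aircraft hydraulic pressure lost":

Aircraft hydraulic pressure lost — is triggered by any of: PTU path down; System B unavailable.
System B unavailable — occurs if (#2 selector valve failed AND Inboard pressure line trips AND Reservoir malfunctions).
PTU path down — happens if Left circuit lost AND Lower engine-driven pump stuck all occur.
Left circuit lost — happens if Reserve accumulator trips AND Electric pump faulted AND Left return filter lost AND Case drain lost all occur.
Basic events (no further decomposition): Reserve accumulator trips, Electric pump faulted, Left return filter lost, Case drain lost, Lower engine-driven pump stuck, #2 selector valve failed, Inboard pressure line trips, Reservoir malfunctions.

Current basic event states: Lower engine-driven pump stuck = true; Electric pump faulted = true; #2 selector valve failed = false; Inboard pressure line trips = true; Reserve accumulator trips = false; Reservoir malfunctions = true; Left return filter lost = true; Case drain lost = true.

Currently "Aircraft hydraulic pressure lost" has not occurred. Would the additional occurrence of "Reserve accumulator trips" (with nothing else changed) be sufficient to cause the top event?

Yes

Counterfactual: set "Reserve accumulator trips" to occurred.
Left circuit lost [AND]: Reserve accumulator trips=occurs, Electric pump faulted=occurs, Left return filter lost=occurs, Case drain lost=occurs → all inputs occur → occurs.
PTU path down [AND]: Left circuit lost=occurs, Lower engine-driven pump stuck=occurs → all inputs occur → occurs.
System B unavailable [AND]: #2 selector valve failed=not, Inboard pressure line trips=occurs, Reservoir malfunctions=occurs → not all inputs occur → does not occur.
Aircraft hydraulic pressure lost [OR]: PTU path down=occurs, System B unavailable=not → at least one input occurs → occurs.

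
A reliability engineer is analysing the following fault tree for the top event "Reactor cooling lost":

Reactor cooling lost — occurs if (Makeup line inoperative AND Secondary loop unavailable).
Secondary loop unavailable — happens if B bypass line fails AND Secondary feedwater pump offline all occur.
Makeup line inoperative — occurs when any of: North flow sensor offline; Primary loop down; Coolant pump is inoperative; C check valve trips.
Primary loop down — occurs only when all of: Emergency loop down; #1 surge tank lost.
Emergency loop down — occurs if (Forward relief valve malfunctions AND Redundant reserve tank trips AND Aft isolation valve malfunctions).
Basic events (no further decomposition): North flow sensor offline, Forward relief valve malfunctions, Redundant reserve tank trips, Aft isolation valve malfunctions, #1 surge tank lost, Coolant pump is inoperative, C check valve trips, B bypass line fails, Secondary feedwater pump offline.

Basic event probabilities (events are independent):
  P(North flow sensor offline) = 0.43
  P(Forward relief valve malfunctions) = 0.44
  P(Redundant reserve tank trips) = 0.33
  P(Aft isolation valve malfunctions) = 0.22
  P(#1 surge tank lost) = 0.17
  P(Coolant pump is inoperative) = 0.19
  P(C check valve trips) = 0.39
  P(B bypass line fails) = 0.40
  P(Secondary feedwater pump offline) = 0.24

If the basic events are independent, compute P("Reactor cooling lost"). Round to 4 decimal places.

P(Emergency loop down) [AND] = 0.44 × 0.33 × 0.22 = 0.031944
P(Primary loop down) [AND] = 0.031944 × 0.17 = 0.005430
P(Makeup line inoperative) [OR] = 1 − (1−0.43) × (1−0.005430) × (1−0.19) × (1−0.39) = 0.719892
P(Secondary loop unavailable) [AND] = 0.40 × 0.24 = 0.096000
P(Reactor cooling lost) [AND] = 0.719892 × 0.096000 = 0.069110
Rounded to 4 decimal places: P(Reactor cooling lost) ≈ 0.0691.

0.0691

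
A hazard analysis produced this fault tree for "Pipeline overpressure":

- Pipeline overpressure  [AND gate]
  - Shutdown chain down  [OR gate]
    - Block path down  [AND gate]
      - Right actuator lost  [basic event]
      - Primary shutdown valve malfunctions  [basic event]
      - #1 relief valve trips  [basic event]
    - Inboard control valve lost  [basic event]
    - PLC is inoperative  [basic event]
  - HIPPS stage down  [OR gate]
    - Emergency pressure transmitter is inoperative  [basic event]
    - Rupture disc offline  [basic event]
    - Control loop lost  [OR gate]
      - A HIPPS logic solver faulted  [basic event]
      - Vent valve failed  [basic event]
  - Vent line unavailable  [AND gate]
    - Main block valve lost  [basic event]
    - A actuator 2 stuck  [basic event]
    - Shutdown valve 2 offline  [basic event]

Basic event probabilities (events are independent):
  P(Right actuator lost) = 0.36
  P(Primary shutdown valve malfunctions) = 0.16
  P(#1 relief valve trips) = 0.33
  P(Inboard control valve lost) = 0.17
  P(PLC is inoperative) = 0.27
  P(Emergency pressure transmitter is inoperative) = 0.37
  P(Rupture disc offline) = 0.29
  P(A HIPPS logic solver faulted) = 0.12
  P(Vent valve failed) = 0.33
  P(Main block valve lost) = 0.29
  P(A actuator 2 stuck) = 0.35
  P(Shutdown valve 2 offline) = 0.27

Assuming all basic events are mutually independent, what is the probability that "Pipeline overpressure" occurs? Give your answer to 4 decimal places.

P(Block path down) [AND] = 0.36 × 0.16 × 0.33 = 0.019008
P(Shutdown chain down) [OR] = 1 − (1−0.019008) × (1−0.17) × (1−0.27) = 0.405617
P(Control loop lost) [OR] = 1 − (1−0.12) × (1−0.33) = 0.410400
P(HIPPS stage down) [OR] = 1 − (1−0.37) × (1−0.29) × (1−0.410400) = 0.736272
P(Vent line unavailable) [AND] = 0.29 × 0.35 × 0.27 = 0.027405
P(Pipeline overpressure) [AND] = 0.405617 × 0.736272 × 0.027405 = 0.008184
Rounded to 4 decimal places: P(Pipeline overpressure) ≈ 0.0082.

0.0082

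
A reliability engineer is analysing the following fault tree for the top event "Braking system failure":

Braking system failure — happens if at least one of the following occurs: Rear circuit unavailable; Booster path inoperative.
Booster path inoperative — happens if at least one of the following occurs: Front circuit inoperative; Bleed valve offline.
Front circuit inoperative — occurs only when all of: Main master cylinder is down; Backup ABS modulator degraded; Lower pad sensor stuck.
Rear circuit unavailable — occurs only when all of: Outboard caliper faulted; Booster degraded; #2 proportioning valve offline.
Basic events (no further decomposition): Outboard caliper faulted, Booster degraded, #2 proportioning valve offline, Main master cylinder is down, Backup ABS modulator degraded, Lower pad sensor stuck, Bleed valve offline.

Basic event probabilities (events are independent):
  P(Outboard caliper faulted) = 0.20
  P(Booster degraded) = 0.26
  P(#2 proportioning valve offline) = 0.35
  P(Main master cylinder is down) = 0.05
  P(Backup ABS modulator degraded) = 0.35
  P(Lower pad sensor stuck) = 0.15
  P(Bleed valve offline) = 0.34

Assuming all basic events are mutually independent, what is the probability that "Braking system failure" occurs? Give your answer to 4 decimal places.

P(Rear circuit unavailable) [AND] = 0.20 × 0.26 × 0.35 = 0.018200
P(Front circuit inoperative) [AND] = 0.05 × 0.35 × 0.15 = 0.002625
P(Booster path inoperative) [OR] = 1 − (1−0.002625) × (1−0.34) = 0.341733
P(Braking system failure) [OR] = 1 − (1−0.018200) × (1−0.341733) = 0.353713
Rounded to 4 decimal places: P(Braking system failure) ≈ 0.3537.

0.3537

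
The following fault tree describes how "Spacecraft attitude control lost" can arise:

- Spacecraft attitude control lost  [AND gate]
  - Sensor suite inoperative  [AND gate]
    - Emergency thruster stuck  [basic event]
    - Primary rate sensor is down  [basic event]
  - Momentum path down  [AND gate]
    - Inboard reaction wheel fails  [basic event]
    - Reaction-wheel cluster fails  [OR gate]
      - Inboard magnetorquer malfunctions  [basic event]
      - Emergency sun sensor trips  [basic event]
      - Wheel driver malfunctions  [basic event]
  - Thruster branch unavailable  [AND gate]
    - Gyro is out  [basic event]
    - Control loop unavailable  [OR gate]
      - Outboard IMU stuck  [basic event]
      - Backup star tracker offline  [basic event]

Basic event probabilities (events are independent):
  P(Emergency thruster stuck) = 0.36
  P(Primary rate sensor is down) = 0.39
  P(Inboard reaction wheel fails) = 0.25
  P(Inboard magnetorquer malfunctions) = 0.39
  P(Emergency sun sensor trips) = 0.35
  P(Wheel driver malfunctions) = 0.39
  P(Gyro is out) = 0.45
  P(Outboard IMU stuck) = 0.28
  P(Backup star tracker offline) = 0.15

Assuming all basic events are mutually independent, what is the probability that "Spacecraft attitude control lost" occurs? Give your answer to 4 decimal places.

0.0046

P(Sensor suite inoperative) [AND] = 0.36 × 0.39 = 0.140400
P(Reaction-wheel cluster fails) [OR] = 1 − (1−0.39) × (1−0.35) × (1−0.39) = 0.758135
P(Momentum path down) [AND] = 0.25 × 0.758135 = 0.189534
P(Control loop unavailable) [OR] = 1 − (1−0.28) × (1−0.15) = 0.388000
P(Thruster branch unavailable) [AND] = 0.45 × 0.388000 = 0.174600
P(Spacecraft attitude control lost) [AND] = 0.140400 × 0.189534 × 0.174600 = 0.004646
Rounded to 4 decimal places: P(Spacecraft attitude control lost) ≈ 0.0046.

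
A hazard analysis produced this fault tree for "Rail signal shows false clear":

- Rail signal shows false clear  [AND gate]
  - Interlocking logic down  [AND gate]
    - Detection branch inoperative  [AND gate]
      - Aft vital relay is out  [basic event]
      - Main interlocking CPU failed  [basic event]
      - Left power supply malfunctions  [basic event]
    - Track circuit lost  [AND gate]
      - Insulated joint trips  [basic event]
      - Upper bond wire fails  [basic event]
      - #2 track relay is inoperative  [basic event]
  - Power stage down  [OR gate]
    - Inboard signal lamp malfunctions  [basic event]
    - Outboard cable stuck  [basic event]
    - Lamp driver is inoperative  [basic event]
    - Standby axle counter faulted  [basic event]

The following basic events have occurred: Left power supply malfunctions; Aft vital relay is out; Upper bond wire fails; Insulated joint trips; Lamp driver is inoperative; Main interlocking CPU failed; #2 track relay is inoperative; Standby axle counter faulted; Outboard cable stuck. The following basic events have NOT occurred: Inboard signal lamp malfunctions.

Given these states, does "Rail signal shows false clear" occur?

Detection branch inoperative [AND]: Aft vital relay is out=occurs, Main interlocking CPU failed=occurs, Left power supply malfunctions=occurs → all inputs occur → occurs.
Track circuit lost [AND]: Insulated joint trips=occurs, Upper bond wire fails=occurs, #2 track relay is inoperative=occurs → all inputs occur → occurs.
Interlocking logic down [AND]: Detection branch inoperative=occurs, Track circuit lost=occurs → all inputs occur → occurs.
Power stage down [OR]: Inboard signal lamp malfunctions=not, Outboard cable stuck=occurs, Lamp driver is inoperative=occurs, Standby axle counter faulted=occurs → at least one input occurs → occurs.
Rail signal shows false clear [AND]: Interlocking logic down=occurs, Power stage down=occurs → all inputs occur → occurs.

Yes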